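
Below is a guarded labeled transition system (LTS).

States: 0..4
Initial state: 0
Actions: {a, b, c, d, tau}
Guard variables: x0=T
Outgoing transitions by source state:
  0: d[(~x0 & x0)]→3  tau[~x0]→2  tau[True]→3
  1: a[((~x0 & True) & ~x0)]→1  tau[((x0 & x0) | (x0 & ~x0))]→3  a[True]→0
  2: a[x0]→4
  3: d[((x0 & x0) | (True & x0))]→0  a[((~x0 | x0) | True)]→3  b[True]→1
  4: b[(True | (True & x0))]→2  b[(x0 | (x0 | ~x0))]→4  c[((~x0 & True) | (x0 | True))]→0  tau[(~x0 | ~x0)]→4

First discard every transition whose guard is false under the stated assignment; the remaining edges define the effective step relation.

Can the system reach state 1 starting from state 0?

Guard filter leaves 10 enabled edge(s).
depth 0: {0}
depth 1: {3}  now seen {0,3}
depth 2: {1}  now seen {0,1,3}
Reach set: {0,1,3}
trace reaching 1: tau·b

Answer: REACHABLE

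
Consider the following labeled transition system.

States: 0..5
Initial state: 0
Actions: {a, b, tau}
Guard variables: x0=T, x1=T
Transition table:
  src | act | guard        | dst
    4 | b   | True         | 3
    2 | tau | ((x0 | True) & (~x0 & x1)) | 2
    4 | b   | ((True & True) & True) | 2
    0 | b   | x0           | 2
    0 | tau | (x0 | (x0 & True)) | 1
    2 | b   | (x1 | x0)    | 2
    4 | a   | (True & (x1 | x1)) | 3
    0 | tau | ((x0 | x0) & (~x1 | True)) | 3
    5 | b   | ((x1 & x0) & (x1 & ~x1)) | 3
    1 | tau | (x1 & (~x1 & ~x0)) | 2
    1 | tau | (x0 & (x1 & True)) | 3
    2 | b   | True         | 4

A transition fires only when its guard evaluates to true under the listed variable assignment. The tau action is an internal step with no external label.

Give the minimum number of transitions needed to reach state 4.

Answer: 2

Analysis:
Breadth-first toward 4:
  depth 0: {0}
  depth 1: {1,2,3}
  depth 2: {4}
depth(4)=2, e.g. b·b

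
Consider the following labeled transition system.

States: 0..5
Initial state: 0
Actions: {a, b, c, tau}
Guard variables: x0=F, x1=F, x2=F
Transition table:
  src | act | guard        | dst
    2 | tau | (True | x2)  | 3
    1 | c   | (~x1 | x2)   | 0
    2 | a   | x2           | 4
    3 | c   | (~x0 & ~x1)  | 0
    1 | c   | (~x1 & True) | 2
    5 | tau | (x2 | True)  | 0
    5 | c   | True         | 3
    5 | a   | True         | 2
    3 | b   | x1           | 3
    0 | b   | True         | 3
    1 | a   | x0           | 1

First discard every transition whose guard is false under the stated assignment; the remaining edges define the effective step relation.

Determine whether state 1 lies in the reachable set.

Answer: UNREACHABLE

Trace:
8 transition(s) survive guard evaluation.
Layer 0: {0}
Layer 1: {3}  cumulative {0,3}
Reachable = {0,3}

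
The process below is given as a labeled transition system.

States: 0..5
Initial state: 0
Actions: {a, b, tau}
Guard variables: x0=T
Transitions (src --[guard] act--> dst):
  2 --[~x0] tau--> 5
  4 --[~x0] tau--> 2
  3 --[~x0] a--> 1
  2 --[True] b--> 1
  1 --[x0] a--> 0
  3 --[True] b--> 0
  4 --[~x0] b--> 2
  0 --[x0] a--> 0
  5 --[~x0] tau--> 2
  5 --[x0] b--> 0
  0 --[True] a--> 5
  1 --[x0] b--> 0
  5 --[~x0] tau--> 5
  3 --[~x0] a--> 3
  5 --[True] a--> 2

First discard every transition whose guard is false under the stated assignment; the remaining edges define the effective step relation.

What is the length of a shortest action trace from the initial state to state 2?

Answer: 2

Analysis:
Breadth-first toward 2:
  L0 = {0}
  L1 = {5}
  L2 = {2}
2 enters at depth 2; path a·a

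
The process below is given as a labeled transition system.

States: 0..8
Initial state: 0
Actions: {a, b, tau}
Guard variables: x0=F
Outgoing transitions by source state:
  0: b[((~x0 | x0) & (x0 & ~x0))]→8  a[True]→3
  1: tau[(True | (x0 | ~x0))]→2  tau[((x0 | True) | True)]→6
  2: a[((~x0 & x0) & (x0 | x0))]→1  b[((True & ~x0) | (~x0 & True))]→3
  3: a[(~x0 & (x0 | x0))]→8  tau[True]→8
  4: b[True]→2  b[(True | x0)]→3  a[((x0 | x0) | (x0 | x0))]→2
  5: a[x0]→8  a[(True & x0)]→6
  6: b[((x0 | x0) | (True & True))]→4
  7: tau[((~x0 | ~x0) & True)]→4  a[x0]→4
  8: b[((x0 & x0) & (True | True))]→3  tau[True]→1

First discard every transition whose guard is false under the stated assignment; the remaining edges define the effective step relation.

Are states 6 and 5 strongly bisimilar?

Compute ~ classes (split until stable):
  π0 = {{0,1,2,3,4,5,6,7,8}}
  π1 = {{0},{1,3,7,8},{2,4,6},{5}}
  π2 = {{0},{1,7},{2},{3,8},{4},{5},{6}}
  π3 = {{0},{1},{2},{3},{4},{5},{6},{7},{8}}
9 equivalence class(es) (converged in 4)
6∈{6}, 5∈{5}

Answer: NOT BISIMILAR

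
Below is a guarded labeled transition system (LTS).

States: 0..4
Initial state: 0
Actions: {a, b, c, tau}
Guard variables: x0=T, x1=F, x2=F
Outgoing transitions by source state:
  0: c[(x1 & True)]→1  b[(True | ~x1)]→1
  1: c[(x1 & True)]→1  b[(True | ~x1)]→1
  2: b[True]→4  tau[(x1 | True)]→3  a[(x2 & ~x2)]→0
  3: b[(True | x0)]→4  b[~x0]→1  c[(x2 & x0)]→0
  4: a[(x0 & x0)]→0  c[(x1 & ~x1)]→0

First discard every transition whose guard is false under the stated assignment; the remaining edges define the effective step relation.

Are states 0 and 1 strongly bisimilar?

Answer: BISIMILAR

Analysis:
Bisimulation quotient by refinement:
  P[0] = {{0,1,2,3,4}}
  P[1] = {{0,1,3},{2},{4}}
  P[2] = {{0,1},{2},{3},{4}}
Fixed point at round 3; 4 class(es).
[0]={0,1}  [1]={0,1}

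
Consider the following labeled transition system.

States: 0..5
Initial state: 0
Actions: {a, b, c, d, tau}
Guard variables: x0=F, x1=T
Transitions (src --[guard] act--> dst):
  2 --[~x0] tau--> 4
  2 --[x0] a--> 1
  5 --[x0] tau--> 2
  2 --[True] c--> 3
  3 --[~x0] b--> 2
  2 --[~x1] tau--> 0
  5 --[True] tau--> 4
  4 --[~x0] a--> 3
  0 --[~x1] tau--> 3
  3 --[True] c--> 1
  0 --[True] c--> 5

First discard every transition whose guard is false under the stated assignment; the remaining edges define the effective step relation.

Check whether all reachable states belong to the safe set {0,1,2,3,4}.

Safe = {0,1,2,3,4}
Reach set: {0,1,2,3,4,5}
  0: ✓
  1: ✓
  2: ✓
  3: ✓
  4: ✓
  5: outside
counterexample path to 5: c

Answer: INVARIANT VIOLATED at state 5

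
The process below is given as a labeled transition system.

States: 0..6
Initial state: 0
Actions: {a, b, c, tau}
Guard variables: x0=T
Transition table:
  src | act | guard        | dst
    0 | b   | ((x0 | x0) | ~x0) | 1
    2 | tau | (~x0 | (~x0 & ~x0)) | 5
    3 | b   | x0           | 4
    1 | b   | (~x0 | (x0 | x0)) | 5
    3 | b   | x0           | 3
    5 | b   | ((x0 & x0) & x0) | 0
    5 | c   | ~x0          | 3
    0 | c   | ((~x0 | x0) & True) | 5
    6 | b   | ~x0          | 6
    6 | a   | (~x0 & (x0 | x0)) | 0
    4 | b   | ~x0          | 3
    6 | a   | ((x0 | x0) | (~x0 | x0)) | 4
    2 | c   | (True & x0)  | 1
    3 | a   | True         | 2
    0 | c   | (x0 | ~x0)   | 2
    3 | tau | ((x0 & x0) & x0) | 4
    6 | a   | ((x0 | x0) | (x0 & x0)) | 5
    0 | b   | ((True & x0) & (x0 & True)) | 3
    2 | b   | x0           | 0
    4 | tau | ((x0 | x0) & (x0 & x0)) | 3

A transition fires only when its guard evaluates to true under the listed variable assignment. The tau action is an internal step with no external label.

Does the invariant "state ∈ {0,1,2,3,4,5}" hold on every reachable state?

Safe = {0,1,2,3,4,5}
Reachable = {0,1,2,3,4,5}
  0: ok
  1: ok
  2: ok
  3: ok
  4: ok
  5: ok

Answer: INVARIANT HOLDS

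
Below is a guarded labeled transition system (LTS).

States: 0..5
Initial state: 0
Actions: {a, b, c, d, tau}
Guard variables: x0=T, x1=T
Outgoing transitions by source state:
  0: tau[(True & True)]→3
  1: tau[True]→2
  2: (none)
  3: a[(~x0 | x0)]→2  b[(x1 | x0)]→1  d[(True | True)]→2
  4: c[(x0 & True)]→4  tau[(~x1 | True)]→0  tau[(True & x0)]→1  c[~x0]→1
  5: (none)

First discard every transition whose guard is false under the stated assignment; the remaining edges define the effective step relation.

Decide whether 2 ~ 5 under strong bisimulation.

Answer: BISIMILAR

Working:
Compute ~ classes (split until stable):
  P[0] = {{0,1,2,3,4,5}}
  P[1] = {{0,1},{2,5},{3},{4}}
  P[2] = {{0},{1},{2,5},{3},{4}}
5 equivalence class(es) (converged in 3)
class of 2: {2,5}; class of 5: {2,5}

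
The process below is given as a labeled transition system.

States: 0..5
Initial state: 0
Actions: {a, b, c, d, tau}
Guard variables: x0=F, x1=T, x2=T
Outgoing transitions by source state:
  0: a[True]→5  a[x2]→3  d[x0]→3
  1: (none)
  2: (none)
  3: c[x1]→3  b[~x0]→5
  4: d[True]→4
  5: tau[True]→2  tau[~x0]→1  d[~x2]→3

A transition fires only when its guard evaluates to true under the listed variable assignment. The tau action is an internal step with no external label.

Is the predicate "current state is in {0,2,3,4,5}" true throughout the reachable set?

Answer: INVARIANT VIOLATED at state 1

Working:
Allowed set {0,2,3,4,5}
R = {0,1,2,3,5}
  0: ok
  1: outside
  2: ok
  3: ok
  5: ok
counterexample path to 1: a·tau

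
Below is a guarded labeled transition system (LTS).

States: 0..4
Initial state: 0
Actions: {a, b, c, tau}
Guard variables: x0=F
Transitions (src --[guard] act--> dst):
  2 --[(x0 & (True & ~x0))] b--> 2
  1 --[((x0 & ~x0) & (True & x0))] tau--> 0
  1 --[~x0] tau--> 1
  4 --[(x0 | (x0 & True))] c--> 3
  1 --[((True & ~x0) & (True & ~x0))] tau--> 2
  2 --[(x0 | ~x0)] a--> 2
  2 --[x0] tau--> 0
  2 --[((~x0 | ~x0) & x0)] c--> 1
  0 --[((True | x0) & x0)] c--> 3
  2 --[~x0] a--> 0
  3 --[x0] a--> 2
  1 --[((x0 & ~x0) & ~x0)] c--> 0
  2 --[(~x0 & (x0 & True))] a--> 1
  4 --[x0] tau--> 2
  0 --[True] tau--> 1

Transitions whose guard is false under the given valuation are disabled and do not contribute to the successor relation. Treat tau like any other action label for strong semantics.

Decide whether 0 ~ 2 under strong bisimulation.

Answer: NOT BISIMILAR

Working:
Bisimulation quotient by refinement:
  P[0] = {{0,1,2,3,4}}
  P[1] = {{0,1},{2},{3,4}}
  P[2] = {{0},{1},{2},{3,4}}
4 equivalence class(es) (converged in 3)
[0]={0}  [2]={2}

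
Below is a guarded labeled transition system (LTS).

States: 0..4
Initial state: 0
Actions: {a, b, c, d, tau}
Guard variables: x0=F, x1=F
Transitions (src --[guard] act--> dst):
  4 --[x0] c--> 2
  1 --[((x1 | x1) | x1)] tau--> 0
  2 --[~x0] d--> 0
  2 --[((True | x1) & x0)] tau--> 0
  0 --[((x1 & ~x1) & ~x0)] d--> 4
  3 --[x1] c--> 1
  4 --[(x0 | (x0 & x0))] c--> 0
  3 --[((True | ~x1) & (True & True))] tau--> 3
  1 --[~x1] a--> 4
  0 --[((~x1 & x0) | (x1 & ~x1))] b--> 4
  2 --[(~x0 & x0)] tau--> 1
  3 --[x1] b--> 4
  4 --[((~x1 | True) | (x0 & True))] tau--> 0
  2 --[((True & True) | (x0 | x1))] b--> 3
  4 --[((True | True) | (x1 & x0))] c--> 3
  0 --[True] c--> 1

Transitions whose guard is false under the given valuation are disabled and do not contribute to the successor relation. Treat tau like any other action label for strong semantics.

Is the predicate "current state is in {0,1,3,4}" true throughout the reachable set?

Answer: INVARIANT HOLDS

Trace:
Safe = {0,1,3,4}
Reachable = {0,1,3,4}
  0: ✓
  1: ✓
  3: ✓
  4: ✓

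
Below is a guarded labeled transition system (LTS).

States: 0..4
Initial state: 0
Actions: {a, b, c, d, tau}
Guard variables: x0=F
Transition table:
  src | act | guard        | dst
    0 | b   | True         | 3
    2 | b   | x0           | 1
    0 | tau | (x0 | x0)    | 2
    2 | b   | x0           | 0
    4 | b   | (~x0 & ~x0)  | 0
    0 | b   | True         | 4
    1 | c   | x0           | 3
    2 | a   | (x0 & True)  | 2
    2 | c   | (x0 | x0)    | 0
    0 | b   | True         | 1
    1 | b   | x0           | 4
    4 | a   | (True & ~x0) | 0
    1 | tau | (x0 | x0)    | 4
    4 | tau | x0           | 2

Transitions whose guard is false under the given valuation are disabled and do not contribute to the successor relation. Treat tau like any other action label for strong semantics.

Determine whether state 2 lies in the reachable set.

5 transition(s) survive guard evaluation.
depth 0: {0}
depth 1: {1,3,4}  now seen {0,1,3,4}
Reachable = {0,1,3,4}

Answer: UNREACHABLE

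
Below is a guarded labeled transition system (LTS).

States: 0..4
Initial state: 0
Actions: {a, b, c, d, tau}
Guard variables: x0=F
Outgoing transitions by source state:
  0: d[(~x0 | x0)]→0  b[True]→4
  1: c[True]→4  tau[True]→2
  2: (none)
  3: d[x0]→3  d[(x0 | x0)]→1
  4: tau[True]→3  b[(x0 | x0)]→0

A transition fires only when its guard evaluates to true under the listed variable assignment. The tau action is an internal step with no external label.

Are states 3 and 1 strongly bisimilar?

Bisimulation quotient by refinement:
  π0 = {{0,1,2,3,4}}
  π1 = {{0},{1},{2,3},{4}}
Fixed point at round 2; 4 class(es).
3∈{2,3}, 1∈{1}

Answer: NOT BISIMILAR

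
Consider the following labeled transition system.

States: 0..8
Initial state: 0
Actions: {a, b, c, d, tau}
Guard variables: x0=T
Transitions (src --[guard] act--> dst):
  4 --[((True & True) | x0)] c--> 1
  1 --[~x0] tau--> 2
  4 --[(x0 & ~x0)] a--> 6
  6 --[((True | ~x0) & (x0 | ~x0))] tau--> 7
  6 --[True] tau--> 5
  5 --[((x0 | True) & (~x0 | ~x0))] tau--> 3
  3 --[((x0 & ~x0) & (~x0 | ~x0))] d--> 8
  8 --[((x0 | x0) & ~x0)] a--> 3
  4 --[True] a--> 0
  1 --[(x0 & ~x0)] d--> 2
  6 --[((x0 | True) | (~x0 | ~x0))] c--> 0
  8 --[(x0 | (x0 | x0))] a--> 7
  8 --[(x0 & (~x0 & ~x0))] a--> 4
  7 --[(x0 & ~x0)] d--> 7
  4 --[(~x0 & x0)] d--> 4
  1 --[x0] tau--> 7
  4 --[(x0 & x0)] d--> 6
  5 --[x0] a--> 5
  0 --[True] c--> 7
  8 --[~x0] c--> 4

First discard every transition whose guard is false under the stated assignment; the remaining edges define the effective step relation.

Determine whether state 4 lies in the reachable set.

After dropping false guards: 10 live edges.
Layer 0: {0}
Layer 1: {7}  now seen {0,7}
R = {0,7}

Answer: UNREACHABLE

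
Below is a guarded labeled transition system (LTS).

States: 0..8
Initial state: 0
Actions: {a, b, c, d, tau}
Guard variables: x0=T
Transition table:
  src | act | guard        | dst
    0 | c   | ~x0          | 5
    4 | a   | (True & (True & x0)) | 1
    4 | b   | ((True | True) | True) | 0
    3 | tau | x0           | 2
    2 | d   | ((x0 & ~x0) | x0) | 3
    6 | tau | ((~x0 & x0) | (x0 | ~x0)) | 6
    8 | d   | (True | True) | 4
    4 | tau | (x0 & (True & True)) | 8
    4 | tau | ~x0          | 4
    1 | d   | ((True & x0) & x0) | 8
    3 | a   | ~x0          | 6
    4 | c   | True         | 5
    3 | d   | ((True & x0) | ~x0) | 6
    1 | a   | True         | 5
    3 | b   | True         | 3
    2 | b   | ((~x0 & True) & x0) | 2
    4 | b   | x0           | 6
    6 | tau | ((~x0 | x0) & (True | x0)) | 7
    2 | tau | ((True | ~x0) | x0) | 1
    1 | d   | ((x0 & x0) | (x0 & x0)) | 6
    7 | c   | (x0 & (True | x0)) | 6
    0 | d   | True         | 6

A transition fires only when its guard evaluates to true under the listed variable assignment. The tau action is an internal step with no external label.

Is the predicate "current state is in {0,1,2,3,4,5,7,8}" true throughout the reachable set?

Answer: INVARIANT VIOLATED at state 6

Working:
Allowed set {0,1,2,3,4,5,7,8}
R = {0,6,7}
  0: ok
  6: outside
  7: ok
reach 6 via d — violates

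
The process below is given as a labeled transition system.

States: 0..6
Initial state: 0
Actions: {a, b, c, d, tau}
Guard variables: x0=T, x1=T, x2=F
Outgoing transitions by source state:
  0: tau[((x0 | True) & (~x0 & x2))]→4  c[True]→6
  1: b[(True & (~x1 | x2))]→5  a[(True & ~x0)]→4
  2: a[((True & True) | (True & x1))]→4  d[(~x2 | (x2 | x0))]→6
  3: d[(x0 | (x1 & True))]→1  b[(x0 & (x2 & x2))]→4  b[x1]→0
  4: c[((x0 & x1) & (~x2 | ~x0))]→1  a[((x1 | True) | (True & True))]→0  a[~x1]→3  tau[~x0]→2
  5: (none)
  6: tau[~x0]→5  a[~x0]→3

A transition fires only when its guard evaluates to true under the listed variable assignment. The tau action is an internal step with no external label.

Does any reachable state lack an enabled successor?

Reachable = {0,6}
  0: c→6  [1 out]
  6: ∅  [STUCK]
trace reaching 6: c

Answer: DEADLOCK at state 6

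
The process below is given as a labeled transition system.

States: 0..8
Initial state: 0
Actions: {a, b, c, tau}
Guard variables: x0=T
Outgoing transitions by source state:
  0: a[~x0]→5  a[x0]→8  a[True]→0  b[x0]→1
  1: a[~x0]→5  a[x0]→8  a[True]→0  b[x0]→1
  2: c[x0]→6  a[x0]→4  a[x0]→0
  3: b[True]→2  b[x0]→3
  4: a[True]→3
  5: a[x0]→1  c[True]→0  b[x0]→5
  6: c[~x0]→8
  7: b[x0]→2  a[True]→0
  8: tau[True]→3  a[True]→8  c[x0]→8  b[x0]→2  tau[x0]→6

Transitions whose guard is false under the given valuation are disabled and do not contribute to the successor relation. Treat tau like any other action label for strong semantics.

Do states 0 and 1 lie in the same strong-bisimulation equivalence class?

Compute ~ classes (split until stable):
  P[0] = {{0,1,2,3,4,5,6,7,8}}
  P[1] = {{0,1,7},{2},{3},{4},{5},{6},{8}}
  P[2] = {{0,1},{2},{3},{4},{5},{6},{7},{8}}
stable after 3 split(s): 8 block(s)
[0]={0,1}  [1]={0,1}

Answer: BISIMILAR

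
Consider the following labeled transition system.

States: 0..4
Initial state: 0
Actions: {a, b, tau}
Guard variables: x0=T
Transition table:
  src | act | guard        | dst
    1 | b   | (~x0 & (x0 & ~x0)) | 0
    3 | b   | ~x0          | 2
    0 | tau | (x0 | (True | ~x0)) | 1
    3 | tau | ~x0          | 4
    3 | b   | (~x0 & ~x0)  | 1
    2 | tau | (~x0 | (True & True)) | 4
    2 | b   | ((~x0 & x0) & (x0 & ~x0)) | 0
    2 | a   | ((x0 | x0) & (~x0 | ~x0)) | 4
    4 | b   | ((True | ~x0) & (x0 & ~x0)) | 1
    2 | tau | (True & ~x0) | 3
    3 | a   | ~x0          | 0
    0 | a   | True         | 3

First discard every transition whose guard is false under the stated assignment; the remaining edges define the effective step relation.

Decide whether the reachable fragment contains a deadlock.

Answer: DEADLOCK at state 1

Trace:
R = {0,1,3}
  0: a→3  tau→1  [2 exit(s)]
  1: ∅  [deadlock]
  3: ∅  [deadlock]
Path to 1: tau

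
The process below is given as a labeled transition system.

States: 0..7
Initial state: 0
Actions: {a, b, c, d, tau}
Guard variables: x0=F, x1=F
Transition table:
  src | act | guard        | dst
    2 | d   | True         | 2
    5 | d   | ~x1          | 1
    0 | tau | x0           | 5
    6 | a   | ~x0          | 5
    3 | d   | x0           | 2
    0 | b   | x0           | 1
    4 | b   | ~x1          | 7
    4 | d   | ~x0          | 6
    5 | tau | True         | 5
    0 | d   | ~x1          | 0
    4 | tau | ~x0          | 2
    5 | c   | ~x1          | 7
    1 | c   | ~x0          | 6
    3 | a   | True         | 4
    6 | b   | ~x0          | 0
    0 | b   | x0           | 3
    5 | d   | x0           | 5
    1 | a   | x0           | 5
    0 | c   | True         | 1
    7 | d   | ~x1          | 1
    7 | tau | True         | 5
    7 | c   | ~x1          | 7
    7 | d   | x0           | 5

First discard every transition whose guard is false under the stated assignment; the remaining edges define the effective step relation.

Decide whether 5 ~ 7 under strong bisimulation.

Answer: BISIMILAR

Working:
Bisimulation quotient by refinement:
  P[0] = {{0,1,2,3,4,5,6,7}}
  P[1] = {{0},{1},{2},{3},{4},{5,7},{6}}
stable after 2 split(s): 7 block(s)
[5]={5,7}  [7]={5,7}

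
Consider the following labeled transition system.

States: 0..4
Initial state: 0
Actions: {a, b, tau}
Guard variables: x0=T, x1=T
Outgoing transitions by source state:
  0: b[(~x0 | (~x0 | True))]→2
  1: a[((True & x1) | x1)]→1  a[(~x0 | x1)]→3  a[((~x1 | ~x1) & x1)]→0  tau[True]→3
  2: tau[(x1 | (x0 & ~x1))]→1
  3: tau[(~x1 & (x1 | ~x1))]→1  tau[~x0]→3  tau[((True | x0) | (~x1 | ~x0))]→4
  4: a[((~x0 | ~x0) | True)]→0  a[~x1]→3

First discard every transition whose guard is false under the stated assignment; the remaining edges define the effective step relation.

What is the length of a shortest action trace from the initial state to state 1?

Answer: 2

Working:
BFS to 1:
  Layer 0: {0}
  Layer 1: {2}
  Layer 2: {1}
depth(1)=2, e.g. b·tau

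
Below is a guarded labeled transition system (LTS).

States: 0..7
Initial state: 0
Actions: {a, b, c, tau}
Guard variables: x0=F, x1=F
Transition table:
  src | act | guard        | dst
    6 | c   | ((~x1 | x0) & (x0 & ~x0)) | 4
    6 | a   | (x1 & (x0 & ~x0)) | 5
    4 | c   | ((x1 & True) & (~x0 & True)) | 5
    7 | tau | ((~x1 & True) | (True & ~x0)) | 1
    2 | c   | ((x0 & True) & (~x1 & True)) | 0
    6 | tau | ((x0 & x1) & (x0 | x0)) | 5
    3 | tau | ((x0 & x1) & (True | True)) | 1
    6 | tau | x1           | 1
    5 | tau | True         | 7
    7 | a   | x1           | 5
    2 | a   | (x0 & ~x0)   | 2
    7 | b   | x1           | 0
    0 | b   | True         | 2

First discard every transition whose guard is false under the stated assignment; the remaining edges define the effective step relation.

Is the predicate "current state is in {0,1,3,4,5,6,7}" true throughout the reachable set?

Answer: INVARIANT VIOLATED at state 2

Trace:
Allowed set {0,1,3,4,5,6,7}
R = {0,2}
  0: safe
  2: ✗ unsafe
witness against invariant: b → 2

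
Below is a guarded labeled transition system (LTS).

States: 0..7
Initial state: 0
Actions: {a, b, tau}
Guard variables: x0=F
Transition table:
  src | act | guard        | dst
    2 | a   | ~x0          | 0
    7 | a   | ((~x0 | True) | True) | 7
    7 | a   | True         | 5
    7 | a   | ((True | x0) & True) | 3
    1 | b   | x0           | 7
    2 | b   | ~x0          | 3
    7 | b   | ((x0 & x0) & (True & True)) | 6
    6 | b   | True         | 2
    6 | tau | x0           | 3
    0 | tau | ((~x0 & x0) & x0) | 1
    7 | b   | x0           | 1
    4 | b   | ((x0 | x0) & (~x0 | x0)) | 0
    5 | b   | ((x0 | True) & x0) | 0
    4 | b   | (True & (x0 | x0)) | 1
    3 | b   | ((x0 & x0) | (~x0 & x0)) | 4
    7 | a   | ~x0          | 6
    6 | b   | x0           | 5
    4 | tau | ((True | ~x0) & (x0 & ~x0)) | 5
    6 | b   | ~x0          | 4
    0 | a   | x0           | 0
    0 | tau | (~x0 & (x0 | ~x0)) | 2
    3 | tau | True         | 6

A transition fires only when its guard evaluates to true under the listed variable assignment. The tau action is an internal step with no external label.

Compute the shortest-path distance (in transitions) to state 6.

Answer: 3

Working:
Layered search for 6:
  L0 = {0}
  L1 = {2}
  L2 = {3}
  L3 = {6}
depth(6)=3, e.g. tau·b·tau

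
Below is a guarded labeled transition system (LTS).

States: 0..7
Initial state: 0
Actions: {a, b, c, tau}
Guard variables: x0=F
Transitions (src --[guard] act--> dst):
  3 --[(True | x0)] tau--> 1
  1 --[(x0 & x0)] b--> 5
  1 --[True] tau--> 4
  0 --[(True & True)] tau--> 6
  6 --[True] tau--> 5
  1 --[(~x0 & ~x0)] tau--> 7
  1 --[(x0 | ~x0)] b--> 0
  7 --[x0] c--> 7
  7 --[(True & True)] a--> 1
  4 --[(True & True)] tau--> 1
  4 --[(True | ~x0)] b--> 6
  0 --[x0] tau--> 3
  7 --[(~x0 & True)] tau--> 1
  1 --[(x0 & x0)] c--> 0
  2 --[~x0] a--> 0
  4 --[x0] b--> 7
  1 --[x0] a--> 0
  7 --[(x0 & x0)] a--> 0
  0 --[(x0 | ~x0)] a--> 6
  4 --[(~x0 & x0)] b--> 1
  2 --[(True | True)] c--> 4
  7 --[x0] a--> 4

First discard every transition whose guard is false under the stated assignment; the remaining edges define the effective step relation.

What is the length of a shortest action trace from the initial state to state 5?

BFS to 5:
  L0 = {0}
  L1 = {6}
  L2 = {5}
depth(5)=2, e.g. a·tau

Answer: 2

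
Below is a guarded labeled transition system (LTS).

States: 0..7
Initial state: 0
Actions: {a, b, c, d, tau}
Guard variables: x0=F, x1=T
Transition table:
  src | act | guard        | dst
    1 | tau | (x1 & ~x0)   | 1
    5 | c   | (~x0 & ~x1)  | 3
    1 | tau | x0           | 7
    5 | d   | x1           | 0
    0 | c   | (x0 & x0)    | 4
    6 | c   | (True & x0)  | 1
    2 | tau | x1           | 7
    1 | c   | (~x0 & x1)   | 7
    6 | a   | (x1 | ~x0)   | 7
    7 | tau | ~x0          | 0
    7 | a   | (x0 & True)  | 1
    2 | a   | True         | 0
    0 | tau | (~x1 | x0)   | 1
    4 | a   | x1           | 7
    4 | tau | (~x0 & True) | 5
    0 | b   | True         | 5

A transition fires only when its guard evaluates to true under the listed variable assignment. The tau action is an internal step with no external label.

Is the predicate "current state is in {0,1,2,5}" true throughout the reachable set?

Answer: INVARIANT HOLDS

Trace:
Inv-set: {0,1,2,5}
R = {0,5}
  0: ✓
  5: ✓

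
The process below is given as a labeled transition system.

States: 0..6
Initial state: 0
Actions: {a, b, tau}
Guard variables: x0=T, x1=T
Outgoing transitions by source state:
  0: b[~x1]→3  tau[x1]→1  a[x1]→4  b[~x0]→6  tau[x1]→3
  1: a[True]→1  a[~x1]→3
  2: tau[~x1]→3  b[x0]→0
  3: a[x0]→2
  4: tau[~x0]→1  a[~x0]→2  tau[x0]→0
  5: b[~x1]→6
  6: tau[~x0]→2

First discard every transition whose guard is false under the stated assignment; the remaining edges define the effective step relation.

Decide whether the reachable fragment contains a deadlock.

Reach set: {0,1,2,3,4}
  0: a→4  tau→1  tau→3  [3 exit(s)]
  1: a→1  [1 exit(s)]
  2: b→0  [1 exit(s)]
  3: a→2  [1 exit(s)]
  4: tau→0  [1 exit(s)]

Answer: DEADLOCK-FREE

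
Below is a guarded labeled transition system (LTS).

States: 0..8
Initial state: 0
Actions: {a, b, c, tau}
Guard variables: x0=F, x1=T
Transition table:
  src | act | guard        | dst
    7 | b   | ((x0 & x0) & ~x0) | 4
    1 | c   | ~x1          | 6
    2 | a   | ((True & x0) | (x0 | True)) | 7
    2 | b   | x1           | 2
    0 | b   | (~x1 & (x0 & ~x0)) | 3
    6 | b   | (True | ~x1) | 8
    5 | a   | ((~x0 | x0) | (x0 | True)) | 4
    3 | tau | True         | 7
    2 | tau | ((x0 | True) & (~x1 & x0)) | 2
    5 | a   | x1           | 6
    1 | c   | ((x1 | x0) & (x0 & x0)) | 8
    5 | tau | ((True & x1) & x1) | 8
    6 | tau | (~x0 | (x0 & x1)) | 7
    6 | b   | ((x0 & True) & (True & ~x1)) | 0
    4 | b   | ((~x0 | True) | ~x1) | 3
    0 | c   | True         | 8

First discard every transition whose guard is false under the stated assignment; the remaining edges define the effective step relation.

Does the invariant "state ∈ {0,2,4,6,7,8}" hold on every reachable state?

Answer: INVARIANT HOLDS

Working:
Safe = {0,2,4,6,7,8}
Reach set: {0,8}
  0: ok
  8: ok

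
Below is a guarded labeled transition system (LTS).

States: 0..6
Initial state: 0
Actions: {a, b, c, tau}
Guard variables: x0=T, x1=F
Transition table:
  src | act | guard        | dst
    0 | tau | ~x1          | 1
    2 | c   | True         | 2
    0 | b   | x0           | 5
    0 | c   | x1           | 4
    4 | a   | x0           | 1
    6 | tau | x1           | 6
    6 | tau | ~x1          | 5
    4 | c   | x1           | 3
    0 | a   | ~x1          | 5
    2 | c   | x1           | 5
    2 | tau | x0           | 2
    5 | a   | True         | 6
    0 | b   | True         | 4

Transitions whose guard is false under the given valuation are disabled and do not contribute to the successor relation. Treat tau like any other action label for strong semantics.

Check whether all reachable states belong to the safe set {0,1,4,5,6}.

Safe = {0,1,4,5,6}
Reach set: {0,1,4,5,6}
  0: safe
  1: safe
  4: safe
  5: safe
  6: safe

Answer: INVARIANT HOLDS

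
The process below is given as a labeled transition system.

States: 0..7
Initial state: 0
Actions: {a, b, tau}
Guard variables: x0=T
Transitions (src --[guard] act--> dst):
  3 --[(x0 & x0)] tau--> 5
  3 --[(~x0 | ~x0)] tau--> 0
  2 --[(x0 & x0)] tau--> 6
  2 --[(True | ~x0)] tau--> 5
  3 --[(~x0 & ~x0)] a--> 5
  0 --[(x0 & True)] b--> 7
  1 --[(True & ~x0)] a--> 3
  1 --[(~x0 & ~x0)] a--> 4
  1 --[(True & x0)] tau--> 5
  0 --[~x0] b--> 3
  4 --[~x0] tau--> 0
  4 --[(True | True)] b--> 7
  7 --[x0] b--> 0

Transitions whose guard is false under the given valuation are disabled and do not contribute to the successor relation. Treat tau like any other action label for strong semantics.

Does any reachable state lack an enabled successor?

R = {0,7}
  0: b→7  [deg 1]
  7: b→0  [deg 1]

Answer: DEADLOCK-FREE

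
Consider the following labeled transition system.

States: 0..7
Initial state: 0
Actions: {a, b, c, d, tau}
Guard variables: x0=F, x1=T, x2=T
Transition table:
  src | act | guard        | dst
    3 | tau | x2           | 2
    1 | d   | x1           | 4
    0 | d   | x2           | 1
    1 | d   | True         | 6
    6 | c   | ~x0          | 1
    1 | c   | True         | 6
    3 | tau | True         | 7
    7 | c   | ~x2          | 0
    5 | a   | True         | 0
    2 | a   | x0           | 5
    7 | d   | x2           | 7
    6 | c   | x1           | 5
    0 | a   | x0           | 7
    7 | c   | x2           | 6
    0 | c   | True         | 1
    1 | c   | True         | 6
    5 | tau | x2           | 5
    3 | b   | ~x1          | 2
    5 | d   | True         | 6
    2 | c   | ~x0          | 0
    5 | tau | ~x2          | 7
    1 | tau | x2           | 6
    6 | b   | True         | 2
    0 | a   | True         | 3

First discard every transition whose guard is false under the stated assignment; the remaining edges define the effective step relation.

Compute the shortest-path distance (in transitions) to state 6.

Answer: 2

Working:
BFS to 6:
  L0 = {0}
  L1 = {1,3}
  L2 = {2,4,6,7}
6 enters at depth 2; path c·c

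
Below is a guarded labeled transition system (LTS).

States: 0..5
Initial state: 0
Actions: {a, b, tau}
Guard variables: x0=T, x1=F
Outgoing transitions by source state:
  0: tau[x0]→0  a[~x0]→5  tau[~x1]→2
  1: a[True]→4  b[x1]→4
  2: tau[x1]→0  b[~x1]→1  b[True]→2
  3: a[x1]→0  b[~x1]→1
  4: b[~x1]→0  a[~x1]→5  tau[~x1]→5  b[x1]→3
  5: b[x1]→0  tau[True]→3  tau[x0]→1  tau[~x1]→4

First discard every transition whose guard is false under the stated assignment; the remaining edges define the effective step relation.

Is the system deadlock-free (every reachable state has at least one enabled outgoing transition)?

Reachable = {0,1,2,3,4,5}
  0: tau→0  tau→2  [2 out]
  1: a→4  [1 out]
  2: b→1  b→2  [2 out]
  3: b→1  [1 out]
  4: a→5  b→0  tau→5  [3 out]
  5: tau→1  tau→3  tau→4  [3 out]

Answer: DEADLOCK-FREE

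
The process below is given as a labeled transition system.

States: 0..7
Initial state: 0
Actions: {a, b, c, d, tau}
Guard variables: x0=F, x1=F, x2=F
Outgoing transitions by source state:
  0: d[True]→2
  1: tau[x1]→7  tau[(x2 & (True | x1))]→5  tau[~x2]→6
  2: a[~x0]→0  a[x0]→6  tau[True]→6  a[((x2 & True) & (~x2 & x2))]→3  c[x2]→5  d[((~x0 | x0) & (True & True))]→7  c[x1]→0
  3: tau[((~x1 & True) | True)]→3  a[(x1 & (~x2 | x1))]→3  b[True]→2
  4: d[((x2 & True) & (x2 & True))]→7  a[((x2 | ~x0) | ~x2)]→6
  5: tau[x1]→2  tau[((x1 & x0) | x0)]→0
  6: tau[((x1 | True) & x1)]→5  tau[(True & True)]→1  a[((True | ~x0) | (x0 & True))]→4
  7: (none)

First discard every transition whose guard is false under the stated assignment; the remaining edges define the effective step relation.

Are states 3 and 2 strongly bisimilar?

Answer: NOT BISIMILAR

Trace:
Bisimulation quotient by refinement:
  P[0] = {{0,1,2,3,4,5,6,7}}
  P[1] = {{0},{1},{2},{3},{4},{5,7},{6}}
Fixed point at round 2; 7 class(es).
class of 3: {3}; class of 2: {2}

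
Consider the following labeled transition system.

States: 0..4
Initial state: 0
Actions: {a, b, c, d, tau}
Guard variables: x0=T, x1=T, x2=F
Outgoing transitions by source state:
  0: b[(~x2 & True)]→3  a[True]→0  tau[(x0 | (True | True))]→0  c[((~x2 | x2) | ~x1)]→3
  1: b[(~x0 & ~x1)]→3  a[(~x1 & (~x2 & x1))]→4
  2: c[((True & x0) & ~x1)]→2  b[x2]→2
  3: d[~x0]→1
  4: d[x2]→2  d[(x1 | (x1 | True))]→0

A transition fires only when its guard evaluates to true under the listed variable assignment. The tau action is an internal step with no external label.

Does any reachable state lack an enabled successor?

Reachable = {0,3}
  0: a→0  b→3  c→3  tau→0  [4 out]
  3: ∅  [no exit]
Path to 3: b

Answer: DEADLOCK at state 3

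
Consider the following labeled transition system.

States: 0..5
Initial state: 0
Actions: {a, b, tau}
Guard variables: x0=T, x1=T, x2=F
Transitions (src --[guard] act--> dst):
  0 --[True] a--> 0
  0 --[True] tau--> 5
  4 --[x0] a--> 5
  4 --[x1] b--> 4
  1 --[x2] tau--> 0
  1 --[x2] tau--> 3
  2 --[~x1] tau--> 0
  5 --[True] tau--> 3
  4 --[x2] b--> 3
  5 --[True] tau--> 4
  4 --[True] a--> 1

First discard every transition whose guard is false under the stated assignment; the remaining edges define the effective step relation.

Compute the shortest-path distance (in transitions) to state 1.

Breadth-first toward 1:
  L0 = {0}
  L1 = {5}
  L2 = {3,4}
  L3 = {1}
1 enters at depth 3; path tau·tau·a

Answer: 3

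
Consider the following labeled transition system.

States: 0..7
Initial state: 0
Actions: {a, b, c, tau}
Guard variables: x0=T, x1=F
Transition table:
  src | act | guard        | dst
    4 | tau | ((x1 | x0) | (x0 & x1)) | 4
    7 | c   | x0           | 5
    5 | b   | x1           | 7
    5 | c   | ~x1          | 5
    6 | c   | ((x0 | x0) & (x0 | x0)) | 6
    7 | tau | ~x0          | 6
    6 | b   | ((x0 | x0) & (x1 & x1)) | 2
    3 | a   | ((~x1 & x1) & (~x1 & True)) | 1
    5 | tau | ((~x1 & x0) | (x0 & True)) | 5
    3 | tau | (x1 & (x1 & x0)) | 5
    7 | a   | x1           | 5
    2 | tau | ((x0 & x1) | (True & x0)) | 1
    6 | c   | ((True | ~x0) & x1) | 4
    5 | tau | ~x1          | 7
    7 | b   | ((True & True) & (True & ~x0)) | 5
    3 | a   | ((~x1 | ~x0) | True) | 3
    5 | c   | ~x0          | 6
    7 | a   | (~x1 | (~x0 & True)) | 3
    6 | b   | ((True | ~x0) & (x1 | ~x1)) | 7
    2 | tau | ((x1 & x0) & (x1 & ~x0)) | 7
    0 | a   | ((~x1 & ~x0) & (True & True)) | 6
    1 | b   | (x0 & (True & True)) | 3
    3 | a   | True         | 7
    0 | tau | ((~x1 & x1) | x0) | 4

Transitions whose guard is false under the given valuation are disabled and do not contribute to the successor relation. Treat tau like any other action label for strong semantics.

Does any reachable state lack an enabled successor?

R = {0,4}
  0: tau→4  [1 out]
  4: tau→4  [1 out]

Answer: DEADLOCK-FREE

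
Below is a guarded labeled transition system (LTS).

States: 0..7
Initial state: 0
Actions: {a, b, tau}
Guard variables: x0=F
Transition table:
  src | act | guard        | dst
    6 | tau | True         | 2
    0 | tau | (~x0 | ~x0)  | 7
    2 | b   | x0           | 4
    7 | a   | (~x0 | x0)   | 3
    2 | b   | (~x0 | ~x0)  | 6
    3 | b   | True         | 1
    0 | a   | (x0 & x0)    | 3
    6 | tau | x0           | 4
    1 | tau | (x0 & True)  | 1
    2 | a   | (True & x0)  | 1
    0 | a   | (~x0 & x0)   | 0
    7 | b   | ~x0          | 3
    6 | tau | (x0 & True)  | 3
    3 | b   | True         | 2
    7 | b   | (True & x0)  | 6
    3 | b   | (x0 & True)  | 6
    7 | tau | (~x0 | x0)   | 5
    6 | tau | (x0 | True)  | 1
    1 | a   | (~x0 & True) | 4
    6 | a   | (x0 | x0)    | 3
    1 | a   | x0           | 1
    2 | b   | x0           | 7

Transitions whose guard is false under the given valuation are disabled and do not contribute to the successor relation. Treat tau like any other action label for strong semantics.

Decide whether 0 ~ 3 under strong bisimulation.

Refine partition for ~:
  P[0] = {{0,1,2,3,4,5,6,7}}
  P[1] = {{0,6},{1},{2,3},{4,5},{7}}
  P[2] = {{0},{1},{2},{3},{4,5},{6},{7}}
stable after 3 split(s): 7 block(s)
class of 0: {0}; class of 3: {3}

Answer: NOT BISIMILAR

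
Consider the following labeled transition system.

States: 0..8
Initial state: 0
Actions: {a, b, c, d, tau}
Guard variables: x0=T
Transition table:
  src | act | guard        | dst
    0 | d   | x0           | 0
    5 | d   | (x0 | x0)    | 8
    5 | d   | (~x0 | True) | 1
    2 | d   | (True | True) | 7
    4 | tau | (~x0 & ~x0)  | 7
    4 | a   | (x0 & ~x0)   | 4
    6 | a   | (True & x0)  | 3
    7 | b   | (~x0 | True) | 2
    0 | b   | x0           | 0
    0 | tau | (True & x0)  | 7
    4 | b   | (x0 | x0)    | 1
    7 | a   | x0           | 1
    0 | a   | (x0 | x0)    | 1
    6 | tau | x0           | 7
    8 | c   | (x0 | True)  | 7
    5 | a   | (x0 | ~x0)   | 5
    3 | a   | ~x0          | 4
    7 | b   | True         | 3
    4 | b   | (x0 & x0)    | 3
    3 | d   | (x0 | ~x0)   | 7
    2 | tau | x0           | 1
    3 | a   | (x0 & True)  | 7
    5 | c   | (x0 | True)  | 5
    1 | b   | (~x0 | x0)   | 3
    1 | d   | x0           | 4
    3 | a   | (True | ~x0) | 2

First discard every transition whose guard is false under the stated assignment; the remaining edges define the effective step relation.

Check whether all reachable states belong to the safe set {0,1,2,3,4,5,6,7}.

Safe = {0,1,2,3,4,5,6,7}
Reach set: {0,1,2,3,4,7}
  0: safe
  1: safe
  2: safe
  3: safe
  4: safe
  7: safe

Answer: INVARIANT HOLDS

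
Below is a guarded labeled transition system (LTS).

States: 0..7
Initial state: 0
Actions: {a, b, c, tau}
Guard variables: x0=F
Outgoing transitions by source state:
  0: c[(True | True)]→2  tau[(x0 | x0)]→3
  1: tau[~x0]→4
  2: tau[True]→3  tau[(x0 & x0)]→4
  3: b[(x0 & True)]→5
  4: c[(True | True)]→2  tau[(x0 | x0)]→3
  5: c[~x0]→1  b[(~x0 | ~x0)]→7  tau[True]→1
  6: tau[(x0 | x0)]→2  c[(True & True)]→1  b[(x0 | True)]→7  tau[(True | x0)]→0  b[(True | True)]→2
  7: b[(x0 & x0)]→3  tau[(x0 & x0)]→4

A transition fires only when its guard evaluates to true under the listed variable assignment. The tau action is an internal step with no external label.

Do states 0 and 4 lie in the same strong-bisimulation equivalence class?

Answer: BISIMILAR

Working:
Refine partition for ~:
  round 0: {{0,1,2,3,4,5,6,7}}
  round 1: {{0,4},{1,2},{3,7},{5,6}}
  round 2: {{0,4},{1},{2},{3,7},{5},{6}}
6 equivalence class(es) (converged in 3)
0∈{0,4}, 4∈{0,4}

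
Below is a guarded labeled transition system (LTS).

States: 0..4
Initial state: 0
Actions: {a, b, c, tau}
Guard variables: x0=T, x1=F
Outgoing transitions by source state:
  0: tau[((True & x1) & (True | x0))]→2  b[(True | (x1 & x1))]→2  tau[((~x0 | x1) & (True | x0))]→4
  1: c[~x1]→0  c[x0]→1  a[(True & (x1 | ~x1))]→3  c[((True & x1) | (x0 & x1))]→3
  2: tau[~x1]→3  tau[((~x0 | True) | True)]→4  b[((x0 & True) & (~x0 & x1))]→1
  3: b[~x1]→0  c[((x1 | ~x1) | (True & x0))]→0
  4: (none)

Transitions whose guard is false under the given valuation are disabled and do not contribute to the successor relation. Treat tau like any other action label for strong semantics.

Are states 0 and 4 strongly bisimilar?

Refine partition for ~:
  P[0] = {{0,1,2,3,4}}
  P[1] = {{0},{1},{2},{3},{4}}
5 equivalence class(es) (converged in 2)
class of 0: {0}; class of 4: {4}

Answer: NOT BISIMILAR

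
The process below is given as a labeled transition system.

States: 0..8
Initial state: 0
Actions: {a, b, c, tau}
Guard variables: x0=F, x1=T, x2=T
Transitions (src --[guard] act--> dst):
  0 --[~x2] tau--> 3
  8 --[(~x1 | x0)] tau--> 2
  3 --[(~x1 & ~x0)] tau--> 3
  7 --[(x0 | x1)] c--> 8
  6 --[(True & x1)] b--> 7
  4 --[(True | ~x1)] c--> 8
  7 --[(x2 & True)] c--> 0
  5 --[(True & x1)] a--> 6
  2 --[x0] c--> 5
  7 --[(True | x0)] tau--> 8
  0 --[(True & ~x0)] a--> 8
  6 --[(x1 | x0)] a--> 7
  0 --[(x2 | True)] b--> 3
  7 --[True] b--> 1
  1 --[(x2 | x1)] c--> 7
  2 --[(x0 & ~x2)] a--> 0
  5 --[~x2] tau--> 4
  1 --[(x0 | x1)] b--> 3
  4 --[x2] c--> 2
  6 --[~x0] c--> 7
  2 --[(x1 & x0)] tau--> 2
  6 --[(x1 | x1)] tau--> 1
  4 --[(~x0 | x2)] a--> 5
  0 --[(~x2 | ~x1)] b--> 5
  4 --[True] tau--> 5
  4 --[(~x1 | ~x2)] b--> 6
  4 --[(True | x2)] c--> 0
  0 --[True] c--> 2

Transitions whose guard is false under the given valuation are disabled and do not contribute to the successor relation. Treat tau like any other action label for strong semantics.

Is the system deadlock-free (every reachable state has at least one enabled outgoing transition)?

Reach set: {0,2,3,8}
  0: a→8  b→3  c→2  [3 exit(s)]
  2: ∅  [no exit]
  3: ∅  [no exit]
  8: ∅  [no exit]
Path to 2: c

Answer: DEADLOCK at state 2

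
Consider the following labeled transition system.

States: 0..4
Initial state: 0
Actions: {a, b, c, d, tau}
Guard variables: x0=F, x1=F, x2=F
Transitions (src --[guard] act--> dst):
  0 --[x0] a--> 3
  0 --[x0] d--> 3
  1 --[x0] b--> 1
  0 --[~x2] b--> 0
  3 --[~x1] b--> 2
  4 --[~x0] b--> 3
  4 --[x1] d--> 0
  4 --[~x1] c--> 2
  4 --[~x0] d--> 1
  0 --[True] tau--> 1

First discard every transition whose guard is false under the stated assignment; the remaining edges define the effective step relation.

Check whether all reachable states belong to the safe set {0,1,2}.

Safe = {0,1,2}
R = {0,1}
  0: ✓
  1: ✓

Answer: INVARIANT HOLDS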